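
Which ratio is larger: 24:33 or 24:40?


24/33 = 0.7273
24/40 = 0.6000
0.7273 > 0.6000, so 24:33 is greater
= 24:33

24:33


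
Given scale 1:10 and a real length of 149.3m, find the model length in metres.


Model size = real / scale
= 149.3 / 10
= 14.9300 m

14.9300 m


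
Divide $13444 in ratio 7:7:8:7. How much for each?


Total parts = 7 + 7 + 8 + 7 = 29
Part 1: 13444 × 7/29 = 3245.10
Part 2: 13444 × 7/29 = 3245.10
Part 3: 13444 × 8/29 = 3708.69
Part 4: 13444 × 7/29 = 3245.10
= Part 1: $3245.10, Part 2: $3245.10, Part 3: $3708.69, Part 4: $3245.10

Part 1: $3245.10, Part 2: $3245.10, Part 3: $3708.69, Part 4: $3245.10


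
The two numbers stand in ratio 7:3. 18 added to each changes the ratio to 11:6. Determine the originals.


Let A = 7k, B = 3k.
(7k + 18) / (3k + 18) = 11/6
Cross-multiply: 6(7k + 18) = 11(3k + 18)
42k + 108 = 33k + 198
42k - 33k = 198 - 108
9k = 90
k = 90/9 = 10
A = 7×10 = 70, B = 3×10 = 30
= A = 70, B = 30

A = 70, B = 30


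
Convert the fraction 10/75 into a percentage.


Percentage = (part / whole) × 100
= (10 / 75) × 100
≈ 13.33%

13.33%


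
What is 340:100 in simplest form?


GCD(340, 100) = 20
340/20 : 100/20
= 17:5

17:5


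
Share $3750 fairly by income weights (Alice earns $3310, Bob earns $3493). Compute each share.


Total income = 3310 + 3493 = $6803
Alice: $3750 × 3310/6803 = $1824.56
Bob: $3750 × 3493/6803 = $1925.44
= Alice: $1824.56, Bob: $1925.44

Alice: $1824.56, Bob: $1925.44


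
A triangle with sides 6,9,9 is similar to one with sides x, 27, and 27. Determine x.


Scale factor = 27/9 = 3
Missing side = 6 × 3
= 18.0

18.0


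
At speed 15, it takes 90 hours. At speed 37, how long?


Inverse proportion: x × y = constant
k = 15 × 90 = 1350
y₂ = k / 37 = 1350 / 37
= 36.49

36.49


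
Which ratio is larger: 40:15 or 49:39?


40/15 = 2.6667
49/39 = 1.2564
2.6667 > 1.2564, so 40:15 is greater
= 40:15

40:15


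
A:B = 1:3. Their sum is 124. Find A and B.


Let A = 1k, B = 3k.
1k + 3k = 124
4k = 124 → k = 124/4 = 31
A = 1×31 = 31, B = 3×31 = 93
= A = 31, B = 93

A = 31, B = 93


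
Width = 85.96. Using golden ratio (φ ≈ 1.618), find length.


φ = (1 + √5) / 2 ≈ 1.618
Length = width × φ = 85.96 × 1.618 = 139.08328
≈ 139.08

139.08


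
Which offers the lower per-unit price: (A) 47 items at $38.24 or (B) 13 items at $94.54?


Deal A: $38.24/47 = $0.8136/unit
Deal B: $94.54/13 = $7.2723/unit
A is cheaper per unit
= Deal A

Deal A


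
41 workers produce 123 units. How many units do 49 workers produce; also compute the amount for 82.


Direct proportion: y/x = constant
k = 123/41 = 3.0000
y at x=49: k × 49 = 123 × 49 / 41 = 6027/41 = 147.00
y at x=82: k × 82 = 123 × 82 / 41 = 10086/41 = 246.00
= 147.00 and 246.00

147.00 and 246.00


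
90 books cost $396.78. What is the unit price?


Unit rate = total / quantity
= 396.78 / 90
= $4.41 per unit

$4.41 per unit


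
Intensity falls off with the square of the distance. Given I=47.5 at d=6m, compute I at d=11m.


I₁d₁² = I₂d₂²
I₂ = I₁ × (d₁/d₂)²
= 47.5 × (6/11)²
= 47.5 × 36/121
= 1710/121
≈ 14.1322

14.1322


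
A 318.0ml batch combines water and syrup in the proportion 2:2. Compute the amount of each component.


Total parts = 2 + 2 = 4
water: 318.0 × 2/4 = 159.0ml
syrup: 318.0 × 2/4 = 159.0ml
= 159.0ml and 159.0ml

159.0ml and 159.0ml


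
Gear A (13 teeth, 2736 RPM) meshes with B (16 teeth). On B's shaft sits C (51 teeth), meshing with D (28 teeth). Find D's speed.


Stage 1: RPM_B = RPM_A × t_A/t_B = 2736 × 13/16 = 35568/16 = 2223.00
B and C share a shaft → RPM_C = RPM_B
Stage 2: RPM_D = RPM_C × t_C/t_D = RPM_A × (t_A×t_C)/(t_B×t_D)
Overall ratio = (13×51)/(16×28) = 663/448
RPM_D = 2736 × 663/448 = 1813968/448
≈ 4049.04 RPM

4049.04 RPM


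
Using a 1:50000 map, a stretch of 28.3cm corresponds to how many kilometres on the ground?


Real distance = map distance × scale
= 28.3cm × 50000
= 1415000 cm = 14150.0 m
= 14.150 km

14.150 km


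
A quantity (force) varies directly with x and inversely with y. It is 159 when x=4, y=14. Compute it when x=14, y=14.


z = k·x/y
Solve for k using the known point: k = z·y/x = 159×14/4 = 2226/4 = 556.5000
Now evaluate at x=14, y=14:
z = k × 14 / 14 = (2226 × 14) / (4 × 14) = 31164/56
= 556.5000

556.5000


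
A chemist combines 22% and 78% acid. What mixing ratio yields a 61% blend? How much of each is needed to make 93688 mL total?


Let x parts of 22% mix with y parts of 78%.
22x + 78y = 61(x + y)
22x + 78y = 61x + 61y
x(22 - 61) = y(61 - 78)
x/y = (78 - 61)/(61 - 22) = 17/39
Simplify: 17:39
Total parts = 56; one part = 93688/56 = 1673.00 mL
22% solution: 17×1673.00 = 28441.00 mL
78% solution: 39×1673.00 = 65247.00 mL
= ratio 17:39; 28441.00 mL and 65247.00 mL

ratio 17:39; 28441.00 mL and 65247.00 mL


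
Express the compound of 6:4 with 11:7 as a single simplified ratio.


Compound ratio = (6×11) : (4×7)
= 66:28
GCD = 2
= 33:14

33:14


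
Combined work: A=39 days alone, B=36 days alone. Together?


Rate of A = 1/39 per day
Rate of B = 1/36 per day
Combined rate = 1/39 + 1/36 = 75/1404 ≈ 0.0534 per day
Days = 1 / combined rate = 1404/75
= 18.72 days

18.72 days


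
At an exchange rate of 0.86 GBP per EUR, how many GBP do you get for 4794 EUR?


Amount × rate = 4794 × 0.86
= 4122.84 GBP

4122.84 GBP


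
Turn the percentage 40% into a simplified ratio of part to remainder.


40% means 40 parts out of 100; remainder = 60
Part : remainder = 40:60
GCD = 20
= 2:3

2:3


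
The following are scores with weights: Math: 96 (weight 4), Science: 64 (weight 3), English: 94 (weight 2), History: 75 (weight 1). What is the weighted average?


Numerator = 96×4 + 64×3 + 94×2 + 75×1
= 384 + 192 + 188 + 75
= 839
Total weight = 10
Weighted avg = 839/10
= 83.90

83.90


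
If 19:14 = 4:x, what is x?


Cross multiply: 19 × x = 14 × 4
19x = 56
x = 56 / 19
= 2.95

2.95


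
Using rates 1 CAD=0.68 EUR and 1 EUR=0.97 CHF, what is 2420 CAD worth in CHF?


Step 1: 2420 CAD × 0.68 = 1645.60 EUR
Step 2: 1645.60 EUR × 0.97 = 1596.23 CHF
Implied rate CAD→CHF = 0.68 × 0.97 = 0.6596
= 1596.23 CHF

1596.23 CHF


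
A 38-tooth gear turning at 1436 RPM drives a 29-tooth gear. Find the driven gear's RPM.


Gear ratio = 38:29 = 38:29
RPM_B = RPM_A × (teeth_A / teeth_B)
= 1436 × (38/29)
= 1881.7 RPM

1881.7 RPM


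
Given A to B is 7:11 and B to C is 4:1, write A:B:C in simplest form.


Match B: multiply A:B by 4 → 28:44
Multiply B:C by 11 → 44:11
Combined: 28:44:11
GCD = 1
= 28:44:11

28:44:11


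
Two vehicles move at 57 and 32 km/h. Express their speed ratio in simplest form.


Ratio = 57:32
GCD = 1
Simplified = 57:32
Time ratio (same distance) = 32:57
Speed ratio = 57:32

57:32


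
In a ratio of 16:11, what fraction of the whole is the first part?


Total parts = 16 + 11 = 27
First part: 16/27 = 16/27
= 16/27

16/27


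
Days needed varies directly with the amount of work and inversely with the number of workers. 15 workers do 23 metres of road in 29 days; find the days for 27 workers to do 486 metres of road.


Days ∝ work / workers, so d₂ = d₁ × (m₁/m₂) × (w₂/w₁)
Workers factor (inverse): 15/27 ≈ 0.5556
Work factor (direct): 486/23 ≈ 21.1304
d₂ = 29 × 15/27 × 486/23 = (29 × 15 × 486) / (27 × 23) = 211410/621
≈ 340.43 days

340.43 days


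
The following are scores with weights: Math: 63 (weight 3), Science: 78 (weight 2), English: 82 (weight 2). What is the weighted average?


Numerator = 63×3 + 78×2 + 82×2
= 189 + 156 + 164
= 509
Total weight = 7
Weighted avg = 509/7
= 72.71

72.71


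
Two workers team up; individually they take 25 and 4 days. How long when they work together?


Rate of A = 1/25 per day
Rate of B = 1/4 per day
Combined rate = 1/25 + 1/4 = 29/100 = 0.2900 per day
Days = 1 / combined rate = 100/29
≈ 3.45 days

3.45 days


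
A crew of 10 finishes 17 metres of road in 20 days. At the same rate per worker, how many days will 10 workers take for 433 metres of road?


Days ∝ work / workers, so d₂ = d₁ × (m₁/m₂) × (w₂/w₁)
Workers factor (inverse): 10/10 = 1.0000
Work factor (direct): 433/17 ≈ 25.4706
d₂ = 20 × 10/10 × 433/17 = (20 × 10 × 433) / (10 × 17) = 86600/170
≈ 509.41 days

509.41 days


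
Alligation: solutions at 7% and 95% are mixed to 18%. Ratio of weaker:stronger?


Let x parts of 7% mix with y parts of 95%.
7x + 95y = 18(x + y)
7x + 95y = 18x + 18y
x(7 - 18) = y(18 - 95)
x/y = (95 - 18)/(18 - 7) = 77/11
Simplify: 7:1
= 7:1

7:1


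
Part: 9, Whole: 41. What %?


Percentage = (part / whole) × 100
= (9 / 41) × 100
≈ 21.95%

21.95%


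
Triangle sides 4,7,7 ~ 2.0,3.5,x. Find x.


Scale factor = 2.0/4 = 0.5
Missing side = 7 × 0.5
= 3.5

3.5


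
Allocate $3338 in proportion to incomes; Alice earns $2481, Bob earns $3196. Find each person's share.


Total income = 2481 + 3196 = $5677
Alice: $3338 × 2481/5677 = $1458.79
Bob: $3338 × 3196/5677 = $1879.21
= Alice: $1458.79, Bob: $1879.21

Alice: $1458.79, Bob: $1879.21


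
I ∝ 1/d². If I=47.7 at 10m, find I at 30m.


I₁d₁² = I₂d₂²
I₂ = I₁ × (d₁/d₂)²
= 47.7 × (10/30)²
= 47.7 × 100/900
= 4770/900
= 5.3000

5.3000


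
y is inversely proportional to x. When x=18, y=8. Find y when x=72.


Inverse proportion: x × y = constant
k = 18 × 8 = 144
y₂ = k / 72 = 144 / 72
= 2.00

2.00


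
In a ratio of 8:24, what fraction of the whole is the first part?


Total parts = 8 + 24 = 32
First part: 8/32 = 1/4
= 1/4

1/4


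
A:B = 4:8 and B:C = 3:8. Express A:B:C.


Match B: multiply A:B by 3 → 12:24
Multiply B:C by 8 → 24:64
Combined: 12:24:64
GCD = 4
= 3:6:16

3:6:16


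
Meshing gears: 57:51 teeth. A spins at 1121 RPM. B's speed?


Gear ratio = 57:51 = 19:17
RPM_B = RPM_A × (teeth_A / teeth_B)
= 1121 × (57/51)
= 1252.9 RPM

1252.9 RPM


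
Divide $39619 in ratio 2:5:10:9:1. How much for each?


Total parts = 2 + 5 + 10 + 9 + 1 = 27
Part 1: 39619 × 2/27 = 2934.74
Part 2: 39619 × 5/27 = 7336.85
Part 3: 39619 × 10/27 = 14673.70
Part 4: 39619 × 9/27 = 13206.33
Part 5: 39619 × 1/27 = 1467.37
= Part 1: $2934.74, Part 2: $7336.85, Part 3: $14673.70, Part 4: $13206.33, Part 5: $1467.37

Part 1: $2934.74, Part 2: $7336.85, Part 3: $14673.70, Part 4: $13206.33, Part 5: $1467.37


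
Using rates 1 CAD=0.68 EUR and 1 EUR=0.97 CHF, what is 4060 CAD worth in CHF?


Step 1: 4060 CAD × 0.68 = 2760.80 EUR
Step 2: 2760.80 EUR × 0.97 = 2677.98 CHF
Implied rate CAD→CHF = 0.68 × 0.97 = 0.6596
= 2677.98 CHF

2677.98 CHF


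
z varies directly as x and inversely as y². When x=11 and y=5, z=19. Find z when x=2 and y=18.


z = k·x/y²
Solve for k using the known point: k = z·y²/x = 19×25/11 = 475/11 ≈ 43.1818
Now evaluate at x=2, y=18:
z = k × 2 / 324 = (475 × 2) / (11 × 324) = 950/3564
≈ 0.2666

0.2666


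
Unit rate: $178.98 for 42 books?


Unit rate = total / quantity
= 178.98 / 42
= $4.26 per unit

$4.26 per unit


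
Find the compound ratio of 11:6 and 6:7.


Compound ratio = (11×6) : (6×7)
= 66:42
GCD = 6
= 11:7

11:7


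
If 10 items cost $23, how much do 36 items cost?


Direct proportion: y/x = constant
k = 23/10 = 2.3000
y₂ = k × 36 = 23 × 36 / 10 = 828/10
= 82.80

82.80


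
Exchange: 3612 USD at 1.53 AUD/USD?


Amount × rate = 3612 × 1.53
= 5526.36 AUD

5526.36 AUD


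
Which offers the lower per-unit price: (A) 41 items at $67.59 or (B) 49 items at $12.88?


Deal A: $67.59/41 = $1.6485/unit
Deal B: $12.88/49 = $0.2629/unit
B is cheaper per unit
= Deal B

Deal B


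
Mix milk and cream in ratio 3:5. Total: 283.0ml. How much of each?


Total parts = 3 + 5 = 8
milk: 283.0 × 3/8 = 106.1ml
cream: 283.0 × 5/8 = 176.9ml
= 106.1ml and 176.9ml

106.1ml and 176.9ml


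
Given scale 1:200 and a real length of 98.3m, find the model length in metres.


Model size = real / scale
= 98.3 / 200
= 0.4915 m

0.4915 m


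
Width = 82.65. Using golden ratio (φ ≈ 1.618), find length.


φ = (1 + √5) / 2 ≈ 1.618
Length = width × φ = 82.65 × 1.618 = 133.7277
≈ 133.73

133.73


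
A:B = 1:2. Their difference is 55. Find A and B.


Let A = 1k, B = 2k.
2k - 1k = 55
1k = 55 → k = 55/1 = 55
A = 1×55 = 55, B = 2×55 = 110
= A = 55, B = 110

A = 55, B = 110


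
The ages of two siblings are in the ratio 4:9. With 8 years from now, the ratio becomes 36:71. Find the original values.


Let A = 4k, B = 9k.
(4k + 8) / (9k + 8) = 36/71
Cross-multiply: 71(4k + 8) = 36(9k + 8)
284k + 568 = 324k + 288
284k - 324k = 288 - 568
-40k = -280
k = -280/-40 = 7
A = 4×7 = 28, B = 9×7 = 63
= A = 28, B = 63

A = 28, B = 63


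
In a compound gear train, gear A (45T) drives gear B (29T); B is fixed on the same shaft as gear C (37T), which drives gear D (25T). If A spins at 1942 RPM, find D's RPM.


Stage 1: RPM_B = RPM_A × t_A/t_B = 1942 × 45/29 = 87390/29 ≈ 3013.45
B and C share a shaft → RPM_C = RPM_B
Stage 2: RPM_D = RPM_C × t_C/t_D = RPM_A × (t_A×t_C)/(t_B×t_D)
Overall ratio = (45×37)/(29×25) = 1665/725
RPM_D = 1942 × 1665/725 = 3233430/725
≈ 4459.90 RPM

4459.90 RPM


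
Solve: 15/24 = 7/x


Cross multiply: 15 × x = 24 × 7
15x = 168
x = 168 / 15
= 11.20

11.20


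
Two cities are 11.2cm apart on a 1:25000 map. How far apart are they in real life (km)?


Real distance = map distance × scale
= 11.2cm × 25000
= 280000 cm = 2800.0 m
= 2.800 km

2.800 km


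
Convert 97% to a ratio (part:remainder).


97% means 97 parts out of 100; remainder = 3
Part : remainder = 97:3
GCD = 1
= 97:3

97:3


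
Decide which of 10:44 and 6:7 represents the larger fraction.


10/44 = 0.2273
6/7 = 0.8571
0.2273 < 0.8571, so 10:44 is less
= 6:7

6:7


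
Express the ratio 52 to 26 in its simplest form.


GCD(52, 26) = 26
52/26 : 26/26
= 2:1

2:1


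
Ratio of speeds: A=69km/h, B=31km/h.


Ratio = 69:31
GCD = 1
Simplified = 69:31
Time ratio (same distance) = 31:69
Speed ratio = 69:31

69:31


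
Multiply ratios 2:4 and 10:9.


Compound ratio = (2×10) : (4×9)
= 20:36
GCD = 4
= 5:9

5:9


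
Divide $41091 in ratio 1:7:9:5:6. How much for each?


Total parts = 1 + 7 + 9 + 5 + 6 = 28
Part 1: 41091 × 1/28 = 1467.54
Part 2: 41091 × 7/28 = 10272.75
Part 3: 41091 × 9/28 = 13207.82
Part 4: 41091 × 5/28 = 7337.68
Part 5: 41091 × 6/28 = 8805.21
= Part 1: $1467.54, Part 2: $10272.75, Part 3: $13207.82, Part 4: $7337.68, Part 5: $8805.21

Part 1: $1467.54, Part 2: $10272.75, Part 3: $13207.82, Part 4: $7337.68, Part 5: $8805.21


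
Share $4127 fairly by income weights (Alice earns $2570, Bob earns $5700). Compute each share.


Total income = 2570 + 5700 = $8270
Alice: $4127 × 2570/8270 = $1282.51
Bob: $4127 × 5700/8270 = $2844.49
= Alice: $1282.51, Bob: $2844.49

Alice: $1282.51, Bob: $2844.49


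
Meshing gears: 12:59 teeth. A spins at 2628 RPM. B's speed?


Gear ratio = 12:59 = 12:59
RPM_B = RPM_A × (teeth_A / teeth_B)
= 2628 × (12/59)
= 534.5 RPM

534.5 RPM


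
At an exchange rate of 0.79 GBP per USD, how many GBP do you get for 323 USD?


Amount × rate = 323 × 0.79
= 255.17 GBP

255.17 GBP


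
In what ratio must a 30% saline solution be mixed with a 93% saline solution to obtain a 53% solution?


Let x parts of 30% mix with y parts of 93%.
30x + 93y = 53(x + y)
30x + 93y = 53x + 53y
x(30 - 53) = y(53 - 93)
x/y = (93 - 53)/(53 - 30) = 40/23
Simplify: 40:23
= 40:23

40:23


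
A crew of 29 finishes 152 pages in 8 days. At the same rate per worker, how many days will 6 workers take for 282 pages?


Days ∝ work / workers, so d₂ = d₁ × (m₁/m₂) × (w₂/w₁)
Workers factor (inverse): 29/6 ≈ 4.8333
Work factor (direct): 282/152 ≈ 1.8553
d₂ = 8 × 29/6 × 282/152 = (8 × 29 × 282) / (6 × 152) = 65424/912
≈ 71.74 days

71.74 days


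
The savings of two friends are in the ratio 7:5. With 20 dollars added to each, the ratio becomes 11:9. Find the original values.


Let A = 7k, B = 5k.
(7k + 20) / (5k + 20) = 11/9
Cross-multiply: 9(7k + 20) = 11(5k + 20)
63k + 180 = 55k + 220
63k - 55k = 220 - 180
8k = 40
k = 40/8 = 5
A = 7×5 = 35, B = 5×5 = 25
= A = 35, B = 25

A = 35, B = 25


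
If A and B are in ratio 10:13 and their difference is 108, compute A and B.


Let A = 10k, B = 13k.
13k - 10k = 108
3k = 108 → k = 108/3 = 36
A = 10×36 = 360, B = 13×36 = 468
= A = 360, B = 468

A = 360, B = 468


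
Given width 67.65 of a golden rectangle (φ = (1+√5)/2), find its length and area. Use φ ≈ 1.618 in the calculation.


φ = (1 + √5) / 2 ≈ 1.618
Length = width × φ = 67.65 × 1.618 = 109.4577
≈ 109.46
Area = width × length = 67.65 × 109.4577 = 7404.813405 ≈ 7404.81
= Length: 109.46, Area: 7404.81

Length: 109.46, Area: 7404.81


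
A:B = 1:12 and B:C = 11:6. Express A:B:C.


Match B: multiply A:B by 11 → 11:132
Multiply B:C by 12 → 132:72
Combined: 11:132:72
GCD = 1
= 11:132:72

11:132:72


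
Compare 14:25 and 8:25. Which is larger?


14/25 = 0.5600
8/25 = 0.3200
0.5600 > 0.3200, so 14:25 is greater
= 14:25

14:25


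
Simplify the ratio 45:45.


GCD(45, 45) = 45
45/45 : 45/45
= 1:1

1:1


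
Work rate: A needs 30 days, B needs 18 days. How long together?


Rate of A = 1/30 per day
Rate of B = 1/18 per day
Combined rate = 1/30 + 1/18 = 48/540 ≈ 0.0889 per day
Days = 1 / combined rate = 540/48
= 11.25 days

11.25 days


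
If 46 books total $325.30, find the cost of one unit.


Unit rate = total / quantity
= 325.30 / 46
= $7.07 per unit

$7.07 per unit


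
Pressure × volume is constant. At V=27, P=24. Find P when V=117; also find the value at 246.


Inverse proportion: x × y = constant
k = 27 × 24 = 648
At x=117: k/117 = 5.54
At x=246: k/246 = 2.63
= 5.54 and 2.63

5.54 and 2.63


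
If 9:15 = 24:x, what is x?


Cross multiply: 9 × x = 15 × 24
9x = 360
x = 360 / 9
= 40.00

40.00


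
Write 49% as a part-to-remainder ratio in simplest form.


49% means 49 parts out of 100; remainder = 51
Part : remainder = 49:51
GCD = 1
= 49:51

49:51


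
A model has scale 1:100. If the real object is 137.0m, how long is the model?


Model size = real / scale
= 137.0 / 100
= 1.3700 m

1.3700 m


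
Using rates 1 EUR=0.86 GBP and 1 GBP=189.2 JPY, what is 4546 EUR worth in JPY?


Step 1: 4546 EUR × 0.86 = 3909.56 GBP
Step 2: 3909.56 GBP × 189.2 = 739688.75 JPY
Implied rate EUR→JPY = 0.86 × 189.2 = 162.7120
= 739688.75 JPY

739688.75 JPY


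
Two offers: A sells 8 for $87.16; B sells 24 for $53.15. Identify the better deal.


Deal A: $87.16/8 = $10.8950/unit
Deal B: $53.15/24 = $2.2146/unit
B is cheaper per unit
= Deal B

Deal B


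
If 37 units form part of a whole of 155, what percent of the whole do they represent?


Percentage = (part / whole) × 100
= (37 / 155) × 100
≈ 23.87%

23.87%


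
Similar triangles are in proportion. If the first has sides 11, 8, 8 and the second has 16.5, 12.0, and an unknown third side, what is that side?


Scale factor = 16.5/11 = 1.5
Missing side = 8 × 1.5
= 12.0

12.0


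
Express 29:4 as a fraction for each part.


Total parts = 29 + 4 = 33
First part: 29/33 = 29/33
Second part: 4/33 = 4/33
= 29/33 and 4/33

29/33 and 4/33


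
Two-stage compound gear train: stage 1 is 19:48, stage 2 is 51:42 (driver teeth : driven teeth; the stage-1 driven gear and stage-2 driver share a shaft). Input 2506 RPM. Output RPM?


Stage 1: RPM_B = RPM_A × t_A/t_B = 2506 × 19/48 = 47614/48 ≈ 991.96
B and C share a shaft → RPM_C = RPM_B
Stage 2: RPM_D = RPM_C × t_C/t_D = RPM_A × (t_A×t_C)/(t_B×t_D)
Overall ratio = (19×51)/(48×42) = 969/2016
RPM_D = 2506 × 969/2016 = 2428314/2016
≈ 1204.52 RPM

1204.52 RPM


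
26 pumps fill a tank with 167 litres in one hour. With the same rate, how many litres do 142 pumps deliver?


Direct proportion: y/x = constant
k = 167/26 ≈ 6.4231
y₂ = k × 142 = 167 × 142 / 26 = 23714/26
≈ 912.08

912.08


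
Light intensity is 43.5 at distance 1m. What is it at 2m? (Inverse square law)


I₁d₁² = I₂d₂²
I₂ = I₁ × (d₁/d₂)²
= 43.5 × (1/2)²
= 43.5 × 1/4
= 43.5/4
= 10.8750

10.8750


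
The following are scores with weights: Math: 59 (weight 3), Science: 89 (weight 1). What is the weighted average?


Numerator = 59×3 + 89×1
= 177 + 89
= 266
Total weight = 4
Weighted avg = 266/4
= 66.50

66.50


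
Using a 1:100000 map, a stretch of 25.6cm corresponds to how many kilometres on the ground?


Real distance = map distance × scale
= 25.6cm × 100000
= 2560000 cm = 25600.0 m
= 25.600 km

25.600 km


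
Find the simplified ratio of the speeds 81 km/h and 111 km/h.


Ratio = 81:111
GCD = 3
Simplified = 27:37
Time ratio (same distance) = 37:27
Speed ratio = 27:37

27:37


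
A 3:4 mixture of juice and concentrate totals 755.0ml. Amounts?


Total parts = 3 + 4 = 7
juice: 755.0 × 3/7 = 323.6ml
concentrate: 755.0 × 4/7 = 431.4ml
= 323.6ml and 431.4ml

323.6ml and 431.4ml


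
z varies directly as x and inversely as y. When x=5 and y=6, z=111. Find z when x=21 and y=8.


z = k·x/y
Solve for k using the known point: k = z·y/x = 111×6/5 = 666/5 = 133.2000
Now evaluate at x=21, y=8:
z = k × 21 / 8 = (666 × 21) / (5 × 8) = 13986/40
= 349.6500

349.6500


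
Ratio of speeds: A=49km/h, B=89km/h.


Ratio = 49:89
GCD = 1
Simplified = 49:89
Time ratio (same distance) = 89:49
Speed ratio = 49:89

49:89


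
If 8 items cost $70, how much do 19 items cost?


Direct proportion: y/x = constant
k = 70/8 = 8.7500
y₂ = k × 19 = 70 × 19 / 8 = 1330/8
= 166.25

166.25


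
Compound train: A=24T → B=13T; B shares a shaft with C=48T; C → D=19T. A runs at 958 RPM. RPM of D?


Stage 1: RPM_B = RPM_A × t_A/t_B = 958 × 24/13 = 22992/13 ≈ 1768.62
B and C share a shaft → RPM_C = RPM_B
Stage 2: RPM_D = RPM_C × t_C/t_D = RPM_A × (t_A×t_C)/(t_B×t_D)
Overall ratio = (24×48)/(13×19) = 1152/247
RPM_D = 958 × 1152/247 = 1103616/247
≈ 4468.08 RPM

4468.08 RPM


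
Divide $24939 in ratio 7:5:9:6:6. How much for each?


Total parts = 7 + 5 + 9 + 6 + 6 = 33
Part 1: 24939 × 7/33 = 5290.09
Part 2: 24939 × 5/33 = 3778.64
Part 3: 24939 × 9/33 = 6801.55
Part 4: 24939 × 6/33 = 4534.36
Part 5: 24939 × 6/33 = 4534.36
= Part 1: $5290.09, Part 2: $3778.64, Part 3: $6801.55, Part 4: $4534.36, Part 5: $4534.36

Part 1: $5290.09, Part 2: $3778.64, Part 3: $6801.55, Part 4: $4534.36, Part 5: $4534.36


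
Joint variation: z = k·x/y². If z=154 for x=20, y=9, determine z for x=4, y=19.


z = k·x/y²
Solve for k using the known point: k = z·y²/x = 154×81/20 = 12474/20 = 623.7000
Now evaluate at x=4, y=19:
z = k × 4 / 361 = (12474 × 4) / (20 × 361) = 49896/7220
≈ 6.9108

6.9108


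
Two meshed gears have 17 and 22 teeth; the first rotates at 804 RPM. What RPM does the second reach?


Gear ratio = 17:22 = 17:22
RPM_B = RPM_A × (teeth_A / teeth_B)
= 804 × (17/22)
= 621.3 RPM

621.3 RPM


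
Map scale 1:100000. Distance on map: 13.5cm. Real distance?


Real distance = map distance × scale
= 13.5cm × 100000
= 1350000 cm = 13500.0 m
= 13.500 km

13.500 km


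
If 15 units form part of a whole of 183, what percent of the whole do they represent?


Percentage = (part / whole) × 100
= (15 / 183) × 100
≈ 8.20%

8.20%


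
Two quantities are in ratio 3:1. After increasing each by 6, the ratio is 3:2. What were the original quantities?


Let A = 3k, B = 1k.
(3k + 6) / (1k + 6) = 3/2
Cross-multiply: 2(3k + 6) = 3(1k + 6)
6k + 12 = 3k + 18
6k - 3k = 18 - 12
3k = 6
k = 6/3 = 2
A = 3×2 = 6, B = 1×2 = 2
= A = 6, B = 2

A = 6, B = 2


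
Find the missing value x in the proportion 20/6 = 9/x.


Cross multiply: 20 × x = 6 × 9
20x = 54
x = 54 / 20
= 2.70

2.70


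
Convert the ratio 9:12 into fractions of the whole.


Total parts = 9 + 12 = 21
First part: 9/21 = 3/7
Second part: 12/21 = 4/7
= 3/7 and 4/7

3/7 and 4/7


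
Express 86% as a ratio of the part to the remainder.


86% means 86 parts out of 100; remainder = 14
Part : remainder = 86:14
GCD = 2
= 43:7

43:7


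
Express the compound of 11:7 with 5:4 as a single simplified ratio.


Compound ratio = (11×5) : (7×4)
= 55:28
GCD = 1
= 55:28

55:28


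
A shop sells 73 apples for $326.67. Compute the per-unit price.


Unit rate = total / quantity
= 326.67 / 73
= $4.47 per unit

$4.47 per unit


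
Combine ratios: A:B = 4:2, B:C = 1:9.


Match B: multiply A:B by 1 → 4:2
Multiply B:C by 2 → 2:18
Combined: 4:2:18
GCD = 2
= 2:1:9

2:1:9


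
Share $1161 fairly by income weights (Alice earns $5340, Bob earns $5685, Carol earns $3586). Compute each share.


Total income = 5340 + 5685 + 3586 = $14611
Alice: $1161 × 5340/14611 = $424.32
Bob: $1161 × 5685/14611 = $451.73
Carol: $1161 × 3586/14611 = $284.95
= Alice: $424.32, Bob: $451.73, Carol: $284.95

Alice: $424.32, Bob: $451.73, Carol: $284.95


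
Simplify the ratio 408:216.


GCD(408, 216) = 24
408/24 : 216/24
= 17:9

17:9


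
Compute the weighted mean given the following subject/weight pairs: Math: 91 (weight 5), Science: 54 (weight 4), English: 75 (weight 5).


Numerator = 91×5 + 54×4 + 75×5
= 455 + 216 + 375
= 1046
Total weight = 14
Weighted avg = 1046/14
= 74.71

74.71


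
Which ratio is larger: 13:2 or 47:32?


13/2 = 6.5000
47/32 = 1.4688
6.5000 > 1.4688, so 13:2 is greater
= 13:2

13:2


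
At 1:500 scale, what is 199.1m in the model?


Model size = real / scale
= 199.1 / 500
= 0.3982 m

0.3982 m


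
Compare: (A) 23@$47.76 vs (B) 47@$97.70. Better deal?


Deal A: $47.76/23 = $2.0765/unit
Deal B: $97.70/47 = $2.0787/unit
A is cheaper per unit
= Deal A

Deal A


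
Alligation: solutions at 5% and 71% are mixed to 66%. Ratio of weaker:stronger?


Let x parts of 5% mix with y parts of 71%.
5x + 71y = 66(x + y)
5x + 71y = 66x + 66y
x(5 - 66) = y(66 - 71)
x/y = (71 - 66)/(66 - 5) = 5/61
Simplify: 5:61
= 5:61

5:61


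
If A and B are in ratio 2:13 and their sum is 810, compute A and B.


Let A = 2k, B = 13k.
2k + 13k = 810
15k = 810 → k = 810/15 = 54
A = 2×54 = 108, B = 13×54 = 702
= A = 108, B = 702

A = 108, B = 702


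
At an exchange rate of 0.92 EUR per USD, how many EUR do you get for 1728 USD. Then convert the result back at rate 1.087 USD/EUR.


Amount × rate = 1728 × 0.92 = 1589.76 EUR
Round-trip: 1589.76 × 1.087 = 1728.07 USD
= 1589.76 EUR, then 1728.07 USD

1589.76 EUR, then 1728.07 USD


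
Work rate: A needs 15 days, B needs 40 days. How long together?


Rate of A = 1/15 per day
Rate of B = 1/40 per day
Combined rate = 1/15 + 1/40 = 55/600 ≈ 0.0917 per day
Days = 1 / combined rate = 600/55
≈ 10.91 days

10.91 days


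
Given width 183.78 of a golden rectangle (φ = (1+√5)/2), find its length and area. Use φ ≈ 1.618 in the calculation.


φ = (1 + √5) / 2 ≈ 1.618
Length = width × φ = 183.78 × 1.618 = 297.35604
≈ 297.36
Area = width × length = 183.78 × 297.35604 = 54648.0930312 ≈ 54648.09
= Length: 297.36, Area: 54648.09

Length: 297.36, Area: 54648.09


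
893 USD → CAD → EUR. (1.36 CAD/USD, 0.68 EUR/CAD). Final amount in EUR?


Step 1: 893 USD × 1.36 = 1214.48 CAD
Step 2: 1214.48 CAD × 0.68 = 825.85 EUR
Implied rate USD→EUR = 1.36 × 0.68 = 0.9248
= 825.85 EUR

825.85 EUR


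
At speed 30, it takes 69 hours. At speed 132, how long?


Inverse proportion: x × y = constant
k = 30 × 69 = 2070
y₂ = k / 132 = 2070 / 132
= 15.68

15.68


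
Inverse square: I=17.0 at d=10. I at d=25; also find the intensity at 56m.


I₁d₁² = I₂d₂²
I at 25m = 17.0 × (10/25)² = 17.0 × 100/625 = 1700/625 = 2.7200
I at 56m = 17.0 × (10/56)² = 17.0 × 100/3136 = 1700/3136 ≈ 0.5421
= 2.7200 and 0.5421

2.7200 and 0.5421


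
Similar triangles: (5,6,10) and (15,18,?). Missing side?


Scale factor = 15/5 = 3
Missing side = 10 × 3
= 30.0

30.0


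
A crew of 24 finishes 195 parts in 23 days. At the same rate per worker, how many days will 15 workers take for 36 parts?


Days ∝ work / workers, so d₂ = d₁ × (m₁/m₂) × (w₂/w₁)
Workers factor (inverse): 24/15 = 1.6000
Work factor (direct): 36/195 ≈ 0.1846
d₂ = 23 × 24/15 × 36/195 = (23 × 24 × 36) / (15 × 195) = 19872/2925
≈ 6.79 days

6.79 days


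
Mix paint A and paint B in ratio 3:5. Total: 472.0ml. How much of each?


Total parts = 3 + 5 = 8
paint A: 472.0 × 3/8 = 177.0ml
paint B: 472.0 × 5/8 = 295.0ml
= 177.0ml and 295.0ml

177.0ml and 295.0ml


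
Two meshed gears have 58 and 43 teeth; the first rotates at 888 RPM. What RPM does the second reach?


Gear ratio = 58:43 = 58:43
RPM_B = RPM_A × (teeth_A / teeth_B)
= 888 × (58/43)
= 1197.8 RPM

1197.8 RPM


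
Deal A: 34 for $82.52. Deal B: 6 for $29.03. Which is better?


Deal A: $82.52/34 = $2.4271/unit
Deal B: $29.03/6 = $4.8383/unit
A is cheaper per unit
= Deal A

Deal A


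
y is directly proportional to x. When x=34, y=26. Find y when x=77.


Direct proportion: y/x = constant
k = 26/34 ≈ 0.7647
y₂ = k × 77 = 26 × 77 / 34 = 2002/34
≈ 58.88

58.88


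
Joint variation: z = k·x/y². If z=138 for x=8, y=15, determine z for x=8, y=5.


z = k·x/y²
Solve for k using the known point: k = z·y²/x = 138×225/8 = 31050/8 = 3881.2500
Now evaluate at x=8, y=5:
z = k × 8 / 25 = (31050 × 8) / (8 × 25) = 248400/200
= 1242.0000

1242.0000


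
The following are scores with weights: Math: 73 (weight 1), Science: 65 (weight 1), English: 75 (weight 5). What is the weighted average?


Numerator = 73×1 + 65×1 + 75×5
= 73 + 65 + 375
= 513
Total weight = 7
Weighted avg = 513/7
= 73.29

73.29


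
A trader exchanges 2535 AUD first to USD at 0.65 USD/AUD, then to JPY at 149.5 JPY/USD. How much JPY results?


Step 1: 2535 AUD × 0.65 = 1647.75 USD
Step 2: 1647.75 USD × 149.5 = 246338.63 JPY
Implied rate AUD→JPY = 0.65 × 149.5 = 97.1750
= 246338.63 JPY

246338.63 JPY


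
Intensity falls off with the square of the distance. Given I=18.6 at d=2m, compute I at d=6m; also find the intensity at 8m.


I₁d₁² = I₂d₂²
I at 6m = 18.6 × (2/6)² = 18.6 × 4/36 = 74.4/36 ≈ 2.0667
I at 8m = 18.6 × (2/8)² = 18.6 × 4/64 = 74.4/64 = 1.1625
= 2.0667 and 1.1625

2.0667 and 1.1625


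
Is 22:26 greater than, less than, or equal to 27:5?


22/26 = 0.8462
27/5 = 5.4000
0.8462 < 5.4000, so 22:26 is less
= less than

less than


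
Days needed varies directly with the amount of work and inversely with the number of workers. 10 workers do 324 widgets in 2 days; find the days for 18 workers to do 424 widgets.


Days ∝ work / workers, so d₂ = d₁ × (m₁/m₂) × (w₂/w₁)
Workers factor (inverse): 10/18 ≈ 0.5556
Work factor (direct): 424/324 ≈ 1.3086
d₂ = 2 × 10/18 × 424/324 = (2 × 10 × 424) / (18 × 324) = 8480/5832
≈ 1.45 days

1.45 days


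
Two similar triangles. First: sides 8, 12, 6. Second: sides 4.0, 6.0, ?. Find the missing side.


Scale factor = 4.0/8 = 0.5
Missing side = 6 × 0.5
= 3.0

3.0


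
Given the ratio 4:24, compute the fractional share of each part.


Total parts = 4 + 24 = 28
First part: 4/28 = 1/7
Second part: 24/28 = 6/7
= 1/7 and 6/7

1/7 and 6/7


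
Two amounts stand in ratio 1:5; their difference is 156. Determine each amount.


Let A = 1k, B = 5k.
5k - 1k = 156
4k = 156 → k = 156/4 = 39
A = 1×39 = 39, B = 5×39 = 195
= A = 39, B = 195

A = 39, B = 195


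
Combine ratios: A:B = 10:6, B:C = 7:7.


Match B: multiply A:B by 7 → 70:42
Multiply B:C by 6 → 42:42
Combined: 70:42:42
GCD = 14
= 5:3:3

5:3:3


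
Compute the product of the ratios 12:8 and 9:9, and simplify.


Compound ratio = (12×9) : (8×9)
= 108:72
GCD = 36
= 3:2

3:2


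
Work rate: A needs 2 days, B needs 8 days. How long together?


Rate of A = 1/2 per day
Rate of B = 1/8 per day
Combined rate = 1/2 + 1/8 = 10/16 = 0.6250 per day
Days = 1 / combined rate = 16/10
= 1.60 days

1.60 days


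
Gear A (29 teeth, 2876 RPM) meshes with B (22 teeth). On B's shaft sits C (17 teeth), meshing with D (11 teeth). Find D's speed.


Stage 1: RPM_B = RPM_A × t_A/t_B = 2876 × 29/22 = 83404/22 ≈ 3791.09
B and C share a shaft → RPM_C = RPM_B
Stage 2: RPM_D = RPM_C × t_C/t_D = RPM_A × (t_A×t_C)/(t_B×t_D)
Overall ratio = (29×17)/(22×11) = 493/242
RPM_D = 2876 × 493/242 = 1417868/242
≈ 5858.96 RPM

5858.96 RPM


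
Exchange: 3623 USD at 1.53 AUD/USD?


Amount × rate = 3623 × 1.53
= 5543.19 AUD

5543.19 AUD


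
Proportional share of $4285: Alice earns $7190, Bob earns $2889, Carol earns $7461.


Total income = 7190 + 2889 + 7461 = $17540
Alice: $4285 × 7190/17540 = $1756.51
Bob: $4285 × 2889/17540 = $705.78
Carol: $4285 × 7461/17540 = $1822.71
= Alice: $1756.51, Bob: $705.78, Carol: $1822.71

Alice: $1756.51, Bob: $705.78, Carol: $1822.71


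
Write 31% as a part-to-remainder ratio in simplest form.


31% means 31 parts out of 100; remainder = 69
Part : remainder = 31:69
GCD = 1
= 31:69

31:69


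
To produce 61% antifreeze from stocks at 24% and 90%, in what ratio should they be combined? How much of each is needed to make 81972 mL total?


Let x parts of 24% mix with y parts of 90%.
24x + 90y = 61(x + y)
24x + 90y = 61x + 61y
x(24 - 61) = y(61 - 90)
x/y = (90 - 61)/(61 - 24) = 29/37
Simplify: 29:37
Total parts = 66; one part = 81972/66 = 1242.00 mL
24% solution: 29×1242.00 = 36018.00 mL
90% solution: 37×1242.00 = 45954.00 mL
= ratio 29:37; 36018.00 mL and 45954.00 mL

ratio 29:37; 36018.00 mL and 45954.00 mL


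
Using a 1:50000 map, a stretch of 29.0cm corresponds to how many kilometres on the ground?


Real distance = map distance × scale
= 29.0cm × 50000
= 1450000 cm = 14500.0 m
= 14.500 km

14.500 km


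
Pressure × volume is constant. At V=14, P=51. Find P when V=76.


Inverse proportion: x × y = constant
k = 14 × 51 = 714
y₂ = k / 76 = 714 / 76
= 9.39

9.39


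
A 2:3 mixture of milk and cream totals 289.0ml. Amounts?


Total parts = 2 + 3 = 5
milk: 289.0 × 2/5 = 115.6ml
cream: 289.0 × 3/5 = 173.4ml
= 115.6ml and 173.4ml

115.6ml and 173.4ml


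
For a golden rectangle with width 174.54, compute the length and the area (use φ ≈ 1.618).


φ = (1 + √5) / 2 ≈ 1.618
Length = width × φ = 174.54 × 1.618 = 282.40572
≈ 282.41
Area = width × length = 174.54 × 282.40572 = 49291.0943688 ≈ 49291.09
= Length: 282.41, Area: 49291.09

Length: 282.41, Area: 49291.09


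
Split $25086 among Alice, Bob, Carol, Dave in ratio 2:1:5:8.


Total parts = 2 + 1 + 5 + 8 = 16
Alice: 25086 × 2/16 = 3135.75
Bob: 25086 × 1/16 = 1567.88
Carol: 25086 × 5/16 = 7839.38
Dave: 25086 × 8/16 = 12543.00
= Alice: $3135.75, Bob: $1567.88, Carol: $7839.38, Dave: $12543.00

Alice: $3135.75, Bob: $1567.88, Carol: $7839.38, Dave: $12543.00


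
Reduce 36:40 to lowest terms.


GCD(36, 40) = 4
36/4 : 40/4
= 9:10

9:10


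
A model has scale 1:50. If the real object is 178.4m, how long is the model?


Model size = real / scale
= 178.4 / 50
= 3.5680 m

3.5680 m


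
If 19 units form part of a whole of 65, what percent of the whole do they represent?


Percentage = (part / whole) × 100
= (19 / 65) × 100
≈ 29.23%

29.23%


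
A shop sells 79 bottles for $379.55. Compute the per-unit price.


Unit rate = total / quantity
= 379.55 / 79
= $4.80 per unit

$4.80 per unit


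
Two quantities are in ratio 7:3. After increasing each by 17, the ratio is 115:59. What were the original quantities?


Let A = 7k, B = 3k.
(7k + 17) / (3k + 17) = 115/59
Cross-multiply: 59(7k + 17) = 115(3k + 17)
413k + 1003 = 345k + 1955
413k - 345k = 1955 - 1003
68k = 952
k = 952/68 = 14
A = 7×14 = 98, B = 3×14 = 42
= A = 98, B = 42

A = 98, B = 42


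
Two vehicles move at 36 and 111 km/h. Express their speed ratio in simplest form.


Ratio = 36:111
GCD = 3
Simplified = 12:37
Time ratio (same distance) = 37:12
Speed ratio = 12:37

12:37


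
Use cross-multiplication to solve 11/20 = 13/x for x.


Cross multiply: 11 × x = 20 × 13
11x = 260
x = 260 / 11
= 23.64

23.64


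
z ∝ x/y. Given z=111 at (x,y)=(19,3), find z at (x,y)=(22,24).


z = k·x/y
Solve for k using the known point: k = z·y/x = 111×3/19 = 333/19 ≈ 17.5263
Now evaluate at x=22, y=24:
z = k × 22 / 24 = (333 × 22) / (19 × 24) = 7326/456
≈ 16.0658

16.0658


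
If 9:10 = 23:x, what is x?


Cross multiply: 9 × x = 10 × 23
9x = 230
x = 230 / 9
= 25.56

25.56


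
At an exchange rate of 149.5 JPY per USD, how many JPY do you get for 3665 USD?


Amount × rate = 3665 × 149.5
= 547917.50 JPY

547917.50 JPY


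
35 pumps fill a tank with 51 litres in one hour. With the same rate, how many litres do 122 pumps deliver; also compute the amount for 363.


Direct proportion: y/x = constant
k = 51/35 ≈ 1.4571
y at x=122: k × 122 = 51 × 122 / 35 = 6222/35 ≈ 177.77
y at x=363: k × 363 = 51 × 363 / 35 = 18513/35 ≈ 528.94
= 177.77 and 528.94

177.77 and 528.94


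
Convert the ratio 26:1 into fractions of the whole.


Total parts = 26 + 1 = 27
First part: 26/27 = 26/27
Second part: 1/27 = 1/27
= 26/27 and 1/27

26/27 and 1/27


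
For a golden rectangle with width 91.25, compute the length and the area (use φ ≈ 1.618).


φ = (1 + √5) / 2 ≈ 1.618
Length = width × φ = 91.25 × 1.618 = 147.6425
≈ 147.64
Area = width × length = 91.25 × 147.6425 = 13472.378125 ≈ 13472.38
= Length: 147.64, Area: 13472.38

Length: 147.64, Area: 13472.38


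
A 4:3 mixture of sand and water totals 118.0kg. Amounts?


Total parts = 4 + 3 = 7
sand: 118.0 × 4/7 = 67.4kg
water: 118.0 × 3/7 = 50.6kg
= 67.4kg and 50.6kg

67.4kg and 50.6kg


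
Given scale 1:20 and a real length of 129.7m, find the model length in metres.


Model size = real / scale
= 129.7 / 20
= 6.4850 m

6.4850 m


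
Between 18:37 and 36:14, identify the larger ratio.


18/37 = 0.4865
36/14 = 2.5714
0.4865 < 2.5714, so 18:37 is less
= 36:14

36:14


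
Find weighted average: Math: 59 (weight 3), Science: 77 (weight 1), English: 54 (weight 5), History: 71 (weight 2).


Numerator = 59×3 + 77×1 + 54×5 + 71×2
= 177 + 77 + 270 + 142
= 666
Total weight = 11
Weighted avg = 666/11
= 60.55

60.55


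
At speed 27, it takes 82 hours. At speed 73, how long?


Inverse proportion: x × y = constant
k = 27 × 82 = 2214
y₂ = k / 73 = 2214 / 73
= 30.33

30.33


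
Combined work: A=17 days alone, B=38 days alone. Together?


Rate of A = 1/17 per day
Rate of B = 1/38 per day
Combined rate = 1/17 + 1/38 = 55/646 ≈ 0.0851 per day
Days = 1 / combined rate = 646/55
≈ 11.75 days

11.75 days


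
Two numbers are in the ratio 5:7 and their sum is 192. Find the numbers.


Let A = 5k, B = 7k.
5k + 7k = 192
12k = 192 → k = 192/12 = 16
A = 5×16 = 80, B = 7×16 = 112
= A = 80, B = 112

A = 80, B = 112


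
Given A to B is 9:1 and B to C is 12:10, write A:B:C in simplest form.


Match B: multiply A:B by 12 → 108:12
Multiply B:C by 1 → 12:10
Combined: 108:12:10
GCD = 2
= 54:6:5

54:6:5


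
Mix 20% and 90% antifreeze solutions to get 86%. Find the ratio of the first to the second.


Let x parts of 20% mix with y parts of 90%.
20x + 90y = 86(x + y)
20x + 90y = 86x + 86y
x(20 - 86) = y(86 - 90)
x/y = (90 - 86)/(86 - 20) = 4/66
Simplify: 2:33
= 2:33

2:33


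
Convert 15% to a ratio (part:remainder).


15% means 15 parts out of 100; remainder = 85
Part : remainder = 15:85
GCD = 5
= 3:17

3:17


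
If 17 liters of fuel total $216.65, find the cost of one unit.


Unit rate = total / quantity
= 216.65 / 17
= $12.74 per unit

$12.74 per unit
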